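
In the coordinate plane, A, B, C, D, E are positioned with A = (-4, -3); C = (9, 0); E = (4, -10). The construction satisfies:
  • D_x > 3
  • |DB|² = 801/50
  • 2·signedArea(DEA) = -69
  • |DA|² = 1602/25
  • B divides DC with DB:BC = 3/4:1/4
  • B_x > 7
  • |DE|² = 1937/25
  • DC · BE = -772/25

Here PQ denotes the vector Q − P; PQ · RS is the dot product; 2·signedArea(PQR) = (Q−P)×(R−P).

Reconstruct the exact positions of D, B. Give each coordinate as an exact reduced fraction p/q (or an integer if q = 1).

B = (77/10, -3/10)
D = (19/5, -6/5)

1. D_x = 19/5  [line -7·x + -8·y + 17 = 0 ∩ |DA|² = 1602/25]
2. D_y = -6/5  [line -7·x + -8·y + 17 = 0 ∩ |DA|² = 1602/25]
   → D = (19/5, -6/5)
3. B_x = 77/10  [B divides DC with DB:BC = 3/4:1/4]
4. B_y = -3/10  [B divides DC with DB:BC = 3/4:1/4]
   → B = (77/10, -3/10)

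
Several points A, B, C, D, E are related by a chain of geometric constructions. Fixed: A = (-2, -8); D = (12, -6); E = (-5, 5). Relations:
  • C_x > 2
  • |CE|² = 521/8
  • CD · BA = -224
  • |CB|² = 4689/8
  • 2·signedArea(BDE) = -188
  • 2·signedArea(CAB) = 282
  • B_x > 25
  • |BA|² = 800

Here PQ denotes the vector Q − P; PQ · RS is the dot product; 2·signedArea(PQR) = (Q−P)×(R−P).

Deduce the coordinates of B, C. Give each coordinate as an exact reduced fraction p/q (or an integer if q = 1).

B = (26, -4)
C = (11/4, 11/4)

1. B_x = 26  [line -11·x + -17·y + 218 = 0 ∩ |BA|² = 800]
2. B_y = -4  [line -11·x + -17·y + 218 = 0 ∩ |BA|² = 800]
   → B = (26, -4)
3. C_x = 11/4  [2·signedArea(CAB) = 282 ∩ CD · BA = -224]
4. C_y = 11/4  [2·signedArea(CAB) = 282 ∩ CD · BA = -224]
   → C = (11/4, 11/4)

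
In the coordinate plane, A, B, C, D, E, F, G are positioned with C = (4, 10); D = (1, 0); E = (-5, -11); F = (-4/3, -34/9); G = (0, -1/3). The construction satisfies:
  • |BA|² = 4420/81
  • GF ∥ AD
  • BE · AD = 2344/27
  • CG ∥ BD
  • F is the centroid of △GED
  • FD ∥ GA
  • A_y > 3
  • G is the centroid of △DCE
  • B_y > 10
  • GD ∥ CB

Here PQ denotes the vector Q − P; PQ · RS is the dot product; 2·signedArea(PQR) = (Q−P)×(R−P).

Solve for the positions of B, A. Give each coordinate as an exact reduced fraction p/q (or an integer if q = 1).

A = (7/3, 31/9)
B = (5, 31/3)

1. B_x = 5  [CG ∥ BD ∩ GD ∥ CB]
2. B_y = 31/3  [CG ∥ BD ∩ GD ∥ CB]
   → B = (5, 31/3)
3. A_x = 7/3  [GF ∥ AD ∩ FD ∥ GA]
4. A_y = 31/9  [GF ∥ AD ∩ FD ∥ GA]
   → A = (7/3, 31/9)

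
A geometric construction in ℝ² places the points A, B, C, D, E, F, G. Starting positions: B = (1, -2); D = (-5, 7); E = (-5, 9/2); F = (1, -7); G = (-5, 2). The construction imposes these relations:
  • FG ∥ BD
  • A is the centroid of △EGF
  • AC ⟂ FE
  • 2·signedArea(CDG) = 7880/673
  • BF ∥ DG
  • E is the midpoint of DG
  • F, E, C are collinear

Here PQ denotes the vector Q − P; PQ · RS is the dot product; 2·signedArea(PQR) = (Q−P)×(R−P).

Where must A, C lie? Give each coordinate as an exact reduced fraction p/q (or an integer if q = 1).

1. A_x = -3  [A is the centroid of △EGF]
2. A_y = -1/6  [A is the centroid of △EGF]
   → A = (-3, -1/6)
3. C_x = -1789/673  [F, E, C are collinear ∩ AC ⟂ FE]
4. C_y = 47/4038  [F, E, C are collinear ∩ AC ⟂ FE]
   → C = (-1789/673, 47/4038)

A = (-3, -1/6)
C = (-1789/673, 47/4038)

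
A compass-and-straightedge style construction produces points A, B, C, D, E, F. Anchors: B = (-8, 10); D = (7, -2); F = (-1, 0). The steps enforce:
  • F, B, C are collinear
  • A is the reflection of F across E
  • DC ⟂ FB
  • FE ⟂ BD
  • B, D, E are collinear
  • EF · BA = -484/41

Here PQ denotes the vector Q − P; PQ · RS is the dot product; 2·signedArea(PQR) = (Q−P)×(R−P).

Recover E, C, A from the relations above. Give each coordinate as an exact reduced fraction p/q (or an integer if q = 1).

1. E_x = 47/41  [B, D, E are collinear ∩ FE ⟂ BD]
2. E_y = 110/41  [B, D, E are collinear ∩ FE ⟂ BD]
   → E = (47/41, 110/41)
3. C_x = 383/149  [F, B, C are collinear ∩ DC ⟂ FB]
4. C_y = -760/149  [F, B, C are collinear ∩ DC ⟂ FB]
   → C = (383/149, -760/149)
5. A_x = 135/41  [A is the reflection of F across E]
6. A_y = 220/41  [A is the reflection of F across E]
   → A = (135/41, 220/41)

A = (135/41, 220/41)
C = (383/149, -760/149)
E = (47/41, 110/41)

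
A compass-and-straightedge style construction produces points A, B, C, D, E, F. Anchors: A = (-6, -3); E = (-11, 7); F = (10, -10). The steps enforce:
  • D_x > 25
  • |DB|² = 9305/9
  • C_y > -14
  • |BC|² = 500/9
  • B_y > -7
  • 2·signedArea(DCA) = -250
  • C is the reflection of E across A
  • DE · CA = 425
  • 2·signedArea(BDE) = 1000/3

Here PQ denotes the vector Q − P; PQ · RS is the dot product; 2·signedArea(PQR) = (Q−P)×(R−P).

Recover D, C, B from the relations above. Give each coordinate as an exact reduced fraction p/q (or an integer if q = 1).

B = (-13/3, -19/3)
C = (-1, -13)
D = (26, -17)

1. C_x = -1  [C is the reflection of E across A]
2. C_y = -13  [C is the reflection of E across A]
   → C = (-1, -13)
3. D_x = 26  [2·signedArea(DCA) = -250 ∩ DE · CA = 425]
4. D_y = -17  [2·signedArea(DCA) = -250 ∩ DE · CA = 425]
   → D = (26, -17)
5. B_x = -13/3  [line -24·x + -37·y + -1015/3 = 0 ∩ |DB|² = 9305/9]
6. B_y = -19/3  [line -24·x + -37·y + -1015/3 = 0 ∩ |DB|² = 9305/9]
   → B = (-13/3, -19/3)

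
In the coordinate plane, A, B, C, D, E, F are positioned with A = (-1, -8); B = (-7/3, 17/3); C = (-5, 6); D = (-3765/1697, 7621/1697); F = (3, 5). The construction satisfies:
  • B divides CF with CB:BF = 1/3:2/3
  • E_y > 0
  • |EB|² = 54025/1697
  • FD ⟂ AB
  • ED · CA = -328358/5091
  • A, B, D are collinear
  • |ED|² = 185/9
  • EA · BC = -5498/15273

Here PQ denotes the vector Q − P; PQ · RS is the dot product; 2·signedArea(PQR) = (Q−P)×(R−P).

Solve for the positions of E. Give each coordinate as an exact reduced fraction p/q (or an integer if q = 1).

1. E_x = -371/5091  [EA · BC = -5498/15273 ∩ ED · CA = -328358/5091]
2. E_y = 2530/5091  [EA · BC = -5498/15273 ∩ ED · CA = -328358/5091]
   → E = (-371/5091, 2530/5091)

E = (-371/5091, 2530/5091)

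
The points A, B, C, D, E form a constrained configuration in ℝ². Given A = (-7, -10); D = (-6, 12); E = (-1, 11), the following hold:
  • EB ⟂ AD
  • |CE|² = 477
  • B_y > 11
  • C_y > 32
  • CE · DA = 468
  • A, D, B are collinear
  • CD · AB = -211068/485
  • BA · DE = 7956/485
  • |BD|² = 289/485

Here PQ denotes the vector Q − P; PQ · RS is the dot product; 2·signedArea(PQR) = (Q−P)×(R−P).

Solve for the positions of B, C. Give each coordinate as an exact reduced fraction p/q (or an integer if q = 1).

B = (-2927/485, 5446/485)
C = (-2459/485, 15742/485)

1. B_x = -2927/485  [A, D, B are collinear ∩ EB ⟂ AD]
2. B_y = 5446/485  [A, D, B are collinear ∩ EB ⟂ AD]
   → B = (-2927/485, 5446/485)
3. C_x = -2459/485  [line 1·x + 22·y + -709 = 0 ∩ |CE|² = 477]
4. C_y = 15742/485  [line 1·x + 22·y + -709 = 0 ∩ |CE|² = 477]
   → C = (-2459/485, 15742/485)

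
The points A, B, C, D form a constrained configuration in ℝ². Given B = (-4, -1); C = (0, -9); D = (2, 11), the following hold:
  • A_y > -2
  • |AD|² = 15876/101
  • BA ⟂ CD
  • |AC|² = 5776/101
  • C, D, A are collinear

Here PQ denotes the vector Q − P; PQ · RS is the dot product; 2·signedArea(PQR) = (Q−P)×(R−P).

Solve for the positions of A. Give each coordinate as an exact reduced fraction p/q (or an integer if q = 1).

1. A_x = 76/101  [C, D, A are collinear ∩ BA ⟂ CD]
2. A_y = -149/101  [C, D, A are collinear ∩ BA ⟂ CD]
   → A = (76/101, -149/101)

A = (76/101, -149/101)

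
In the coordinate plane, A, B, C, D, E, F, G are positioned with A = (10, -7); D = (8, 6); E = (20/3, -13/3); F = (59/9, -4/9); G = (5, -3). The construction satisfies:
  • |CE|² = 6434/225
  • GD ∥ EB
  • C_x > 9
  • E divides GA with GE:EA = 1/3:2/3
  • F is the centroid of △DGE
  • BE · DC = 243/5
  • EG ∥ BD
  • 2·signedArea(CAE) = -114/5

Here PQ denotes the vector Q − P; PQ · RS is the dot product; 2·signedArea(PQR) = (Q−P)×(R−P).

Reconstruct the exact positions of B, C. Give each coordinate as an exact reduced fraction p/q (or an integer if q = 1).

1. B_x = 29/3  [EG ∥ BD ∩ GD ∥ EB]
2. B_y = 14/3  [EG ∥ BD ∩ GD ∥ EB]
   → B = (29/3, 14/3)
3. C_x = 49/5  [2·signedArea(CAE) = -114/5 ∩ BE · DC = 243/5]
4. C_y = 0  [2·signedArea(CAE) = -114/5 ∩ BE · DC = 243/5]
   → C = (49/5, 0)

B = (29/3, 14/3)
C = (49/5, 0)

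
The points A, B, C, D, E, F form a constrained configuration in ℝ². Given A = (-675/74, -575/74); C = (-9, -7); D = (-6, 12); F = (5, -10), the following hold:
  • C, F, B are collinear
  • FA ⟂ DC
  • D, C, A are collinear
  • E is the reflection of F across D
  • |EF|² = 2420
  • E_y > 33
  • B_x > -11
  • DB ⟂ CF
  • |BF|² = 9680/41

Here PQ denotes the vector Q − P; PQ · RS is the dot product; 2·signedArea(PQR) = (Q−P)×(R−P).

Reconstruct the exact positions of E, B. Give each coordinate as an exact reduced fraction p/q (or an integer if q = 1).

B = (-411/41, -278/41)
E = (-17, 34)

1. E_x = -17  [E is the reflection of F across D]
2. E_y = 34  [E is the reflection of F across D]
   → E = (-17, 34)
3. B_x = -411/41  [C, F, B are collinear ∩ DB ⟂ CF]
4. B_y = -278/41  [C, F, B are collinear ∩ DB ⟂ CF]
   → B = (-411/41, -278/41)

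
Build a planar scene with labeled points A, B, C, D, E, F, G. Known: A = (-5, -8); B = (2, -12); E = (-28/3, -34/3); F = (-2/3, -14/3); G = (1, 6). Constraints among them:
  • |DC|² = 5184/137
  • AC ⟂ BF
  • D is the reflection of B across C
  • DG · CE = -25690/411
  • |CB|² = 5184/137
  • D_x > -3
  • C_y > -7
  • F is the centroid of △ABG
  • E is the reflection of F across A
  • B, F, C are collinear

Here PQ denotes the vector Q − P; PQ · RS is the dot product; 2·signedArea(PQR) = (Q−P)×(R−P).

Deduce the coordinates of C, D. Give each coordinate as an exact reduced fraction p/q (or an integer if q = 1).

C = (-14/137, -852/137)
D = (-302/137, -60/137)

1. C_x = -14/137  [B, F, C are collinear ∩ AC ⟂ BF]
2. C_y = -852/137  [B, F, C are collinear ∩ AC ⟂ BF]
   → C = (-14/137, -852/137)
3. D_x = -302/137  [D is the reflection of B across C]
4. D_y = -60/137  [D is the reflection of B across C]
   → D = (-302/137, -60/137)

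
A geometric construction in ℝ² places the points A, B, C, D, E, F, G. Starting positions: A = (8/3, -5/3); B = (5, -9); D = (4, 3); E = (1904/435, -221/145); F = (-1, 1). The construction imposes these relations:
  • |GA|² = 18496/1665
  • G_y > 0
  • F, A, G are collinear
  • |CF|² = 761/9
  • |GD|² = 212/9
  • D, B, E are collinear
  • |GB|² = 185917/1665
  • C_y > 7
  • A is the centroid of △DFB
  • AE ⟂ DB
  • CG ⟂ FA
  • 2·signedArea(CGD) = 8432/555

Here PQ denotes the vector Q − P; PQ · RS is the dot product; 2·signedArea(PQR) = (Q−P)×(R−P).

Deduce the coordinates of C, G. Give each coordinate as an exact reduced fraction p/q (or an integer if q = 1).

C = (16/3, 23/3)
G = (-16/555, 163/555)

1. G_x = -16/555  [line 8/3·x + 11/3·y + -1 = 0 ∩ |GD|² = 212/9]
2. G_y = 163/555  [line 8/3·x + 11/3·y + -1 = 0 ∩ |GD|² = 212/9]
   → G = (-16/555, 163/555)
3. C_x = 16/3  [2·signedArea(CGD) = 8432/555 ∩ CG ⟂ FA]
4. C_y = 23/3  [2·signedArea(CGD) = 8432/555 ∩ CG ⟂ FA]
   → C = (16/3, 23/3)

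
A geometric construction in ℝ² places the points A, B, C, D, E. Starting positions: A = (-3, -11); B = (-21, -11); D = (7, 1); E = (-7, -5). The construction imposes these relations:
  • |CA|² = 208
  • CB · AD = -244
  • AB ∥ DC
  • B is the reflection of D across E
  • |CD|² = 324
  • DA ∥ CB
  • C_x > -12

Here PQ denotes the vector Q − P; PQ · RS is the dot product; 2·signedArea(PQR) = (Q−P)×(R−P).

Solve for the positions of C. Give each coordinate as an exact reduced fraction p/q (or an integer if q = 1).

1. C_x = -11  [DA ∥ CB ∩ AB ∥ DC]
2. C_y = 1  [DA ∥ CB ∩ AB ∥ DC]
   → C = (-11, 1)

C = (-11, 1)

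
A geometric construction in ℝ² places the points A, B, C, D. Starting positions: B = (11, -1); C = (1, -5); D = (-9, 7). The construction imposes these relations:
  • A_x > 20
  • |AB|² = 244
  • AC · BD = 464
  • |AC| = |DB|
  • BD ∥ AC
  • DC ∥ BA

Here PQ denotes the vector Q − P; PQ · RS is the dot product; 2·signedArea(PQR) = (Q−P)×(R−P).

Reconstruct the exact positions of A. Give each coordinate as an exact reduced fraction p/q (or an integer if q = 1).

A = (21, -13)

1. A_x = 21  [BD ∥ AC ∩ DC ∥ BA]
2. A_y = -13  [BD ∥ AC ∩ DC ∥ BA]
   → A = (21, -13)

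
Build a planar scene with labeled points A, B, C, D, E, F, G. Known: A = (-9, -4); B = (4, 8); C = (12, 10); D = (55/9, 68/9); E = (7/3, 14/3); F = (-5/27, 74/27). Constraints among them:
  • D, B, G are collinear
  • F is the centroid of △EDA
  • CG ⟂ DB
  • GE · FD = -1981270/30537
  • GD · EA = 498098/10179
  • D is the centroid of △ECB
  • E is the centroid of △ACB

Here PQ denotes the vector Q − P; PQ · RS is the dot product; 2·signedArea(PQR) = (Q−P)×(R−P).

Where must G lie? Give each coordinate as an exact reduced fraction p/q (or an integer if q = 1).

G = (4244/377, 2440/377)

1. G_x = 4244/377  [D, B, G are collinear ∩ CG ⟂ DB]
2. G_y = 2440/377  [D, B, G are collinear ∩ CG ⟂ DB]
   → G = (4244/377, 2440/377)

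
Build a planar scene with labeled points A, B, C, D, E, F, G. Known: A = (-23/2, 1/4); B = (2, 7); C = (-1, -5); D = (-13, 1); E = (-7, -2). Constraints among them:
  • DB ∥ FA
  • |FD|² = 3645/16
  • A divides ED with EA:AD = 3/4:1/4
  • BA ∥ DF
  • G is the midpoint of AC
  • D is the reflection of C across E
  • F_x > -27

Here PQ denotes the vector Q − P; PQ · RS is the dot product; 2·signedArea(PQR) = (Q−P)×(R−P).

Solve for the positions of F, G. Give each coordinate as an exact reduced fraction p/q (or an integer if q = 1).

1. F_x = -53/2  [DB ∥ FA ∩ BA ∥ DF]
2. F_y = -23/4  [DB ∥ FA ∩ BA ∥ DF]
   → F = (-53/2, -23/4)
3. G_x = -25/4  [G is the midpoint of AC]
4. G_y = -19/8  [G is the midpoint of AC]
   → G = (-25/4, -19/8)

F = (-53/2, -23/4)
G = (-25/4, -19/8)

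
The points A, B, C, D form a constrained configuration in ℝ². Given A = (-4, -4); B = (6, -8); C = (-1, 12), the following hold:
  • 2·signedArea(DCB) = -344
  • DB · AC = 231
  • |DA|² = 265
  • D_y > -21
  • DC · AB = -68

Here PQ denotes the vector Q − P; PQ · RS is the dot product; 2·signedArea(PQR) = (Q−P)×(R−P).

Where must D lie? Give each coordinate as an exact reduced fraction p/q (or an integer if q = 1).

1. D_x = -7  [DB · AC = 231 ∩ DC · AB = -68]
2. D_y = -20  [DB · AC = 231 ∩ DC · AB = -68]
   → D = (-7, -20)

D = (-7, -20)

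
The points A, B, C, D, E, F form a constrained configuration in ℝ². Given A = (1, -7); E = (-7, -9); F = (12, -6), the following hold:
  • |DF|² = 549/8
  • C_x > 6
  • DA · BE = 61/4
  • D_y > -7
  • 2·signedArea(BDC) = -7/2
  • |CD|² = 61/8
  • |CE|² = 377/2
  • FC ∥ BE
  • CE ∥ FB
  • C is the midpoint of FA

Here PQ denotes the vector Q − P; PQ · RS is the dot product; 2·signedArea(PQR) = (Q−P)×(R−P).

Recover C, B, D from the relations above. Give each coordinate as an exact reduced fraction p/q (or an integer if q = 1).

B = (-3/2, -17/2)
C = (13/2, -13/2)
D = (15/4, -27/4)

1. C_x = 13/2  [C is the midpoint of FA]
2. C_y = -13/2  [C is the midpoint of FA]
   → C = (13/2, -13/2)
3. B_x = -3/2  [FC ∥ BE ∩ CE ∥ FB]
4. B_y = -17/2  [FC ∥ BE ∩ CE ∥ FB]
   → B = (-3/2, -17/2)
5. D_x = 15/4  [DA · BE = 61/4 ∩ 2·signedArea(BDC) = -7/2]
6. D_y = -27/4  [DA · BE = 61/4 ∩ 2·signedArea(BDC) = -7/2]
   → D = (15/4, -27/4)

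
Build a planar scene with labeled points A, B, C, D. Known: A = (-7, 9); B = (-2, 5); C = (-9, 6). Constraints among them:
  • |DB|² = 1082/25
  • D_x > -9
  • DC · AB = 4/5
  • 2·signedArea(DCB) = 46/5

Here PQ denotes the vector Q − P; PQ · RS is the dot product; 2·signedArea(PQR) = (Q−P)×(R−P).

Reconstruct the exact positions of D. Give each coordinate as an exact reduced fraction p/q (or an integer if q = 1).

1. D_x = -41/5  [DC · AB = 4/5 ∩ 2·signedArea(DCB) = 46/5]
2. D_y = 36/5  [DC · AB = 4/5 ∩ 2·signedArea(DCB) = 46/5]
   → D = (-41/5, 36/5)

D = (-41/5, 36/5)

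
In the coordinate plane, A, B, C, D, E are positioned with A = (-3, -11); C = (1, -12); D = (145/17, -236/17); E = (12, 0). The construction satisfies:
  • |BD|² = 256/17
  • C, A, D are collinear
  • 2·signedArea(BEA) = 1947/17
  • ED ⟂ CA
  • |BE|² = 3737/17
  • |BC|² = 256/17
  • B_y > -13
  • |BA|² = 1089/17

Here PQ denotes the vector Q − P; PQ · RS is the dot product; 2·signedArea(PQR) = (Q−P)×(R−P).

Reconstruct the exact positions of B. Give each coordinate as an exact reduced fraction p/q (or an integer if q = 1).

B = (81/17, -220/17)

1. B_x = 81/17  [line 11·x + -15·y + -4191/17 = 0 ∩ |BC|² = 256/17]
2. B_y = -220/17  [line 11·x + -15·y + -4191/17 = 0 ∩ |BC|² = 256/17]
   → B = (81/17, -220/17)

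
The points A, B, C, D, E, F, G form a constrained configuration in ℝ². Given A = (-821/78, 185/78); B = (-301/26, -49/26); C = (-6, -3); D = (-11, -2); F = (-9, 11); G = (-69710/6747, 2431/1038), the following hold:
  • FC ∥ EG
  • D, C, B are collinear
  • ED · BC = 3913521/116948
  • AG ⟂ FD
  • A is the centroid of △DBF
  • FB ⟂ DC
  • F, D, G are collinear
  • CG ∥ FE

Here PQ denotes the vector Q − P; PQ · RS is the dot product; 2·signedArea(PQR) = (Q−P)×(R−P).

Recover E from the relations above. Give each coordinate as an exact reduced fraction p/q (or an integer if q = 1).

E = (-89951/6747, 16963/1038)

1. E_x = -89951/6747  [FC ∥ EG ∩ CG ∥ FE]
2. E_y = 16963/1038  [FC ∥ EG ∩ CG ∥ FE]
   → E = (-89951/6747, 16963/1038)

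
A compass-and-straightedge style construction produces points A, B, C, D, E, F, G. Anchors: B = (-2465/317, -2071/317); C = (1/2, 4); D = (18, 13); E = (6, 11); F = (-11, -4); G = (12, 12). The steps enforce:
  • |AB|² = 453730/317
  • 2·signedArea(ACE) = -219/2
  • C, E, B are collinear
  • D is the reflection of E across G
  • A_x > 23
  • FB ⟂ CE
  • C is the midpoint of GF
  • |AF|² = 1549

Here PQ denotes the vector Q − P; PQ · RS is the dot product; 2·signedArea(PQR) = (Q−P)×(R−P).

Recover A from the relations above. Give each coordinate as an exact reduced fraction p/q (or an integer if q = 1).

A = (24, 14)

1. A_x = 24  [line -7·x + 11/2·y + 91 = 0 ∩ |AB|² = 453730/317]
2. A_y = 14  [line -7·x + 11/2·y + 91 = 0 ∩ |AB|² = 453730/317]
   → A = (24, 14)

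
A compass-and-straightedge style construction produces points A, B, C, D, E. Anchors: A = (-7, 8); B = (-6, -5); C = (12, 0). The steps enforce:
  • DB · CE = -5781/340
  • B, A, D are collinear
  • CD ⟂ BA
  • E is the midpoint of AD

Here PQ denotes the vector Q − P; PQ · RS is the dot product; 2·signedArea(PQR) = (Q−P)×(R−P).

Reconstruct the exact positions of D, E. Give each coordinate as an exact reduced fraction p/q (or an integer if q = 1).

1. D_x = -1067/170  [B, A, D are collinear ∩ CD ⟂ BA]
2. D_y = -239/170  [B, A, D are collinear ∩ CD ⟂ BA]
   → D = (-1067/170, -239/170)
3. E_x = -2257/340  [E is the midpoint of AD]
4. E_y = 1121/340  [E is the midpoint of AD]
   → E = (-2257/340, 1121/340)

D = (-1067/170, -239/170)
E = (-2257/340, 1121/340)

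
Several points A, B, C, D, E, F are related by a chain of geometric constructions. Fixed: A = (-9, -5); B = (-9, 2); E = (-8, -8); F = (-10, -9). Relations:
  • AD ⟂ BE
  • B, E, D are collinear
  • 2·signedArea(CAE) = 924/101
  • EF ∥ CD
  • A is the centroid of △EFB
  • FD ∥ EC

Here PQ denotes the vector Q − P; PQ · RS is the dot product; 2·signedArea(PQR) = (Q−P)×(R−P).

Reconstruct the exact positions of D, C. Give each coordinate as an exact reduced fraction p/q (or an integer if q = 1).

1. D_x = -839/101  [B, E, D are collinear ∩ AD ⟂ BE]
2. D_y = -498/101  [B, E, D are collinear ∩ AD ⟂ BE]
   → D = (-839/101, -498/101)
3. C_x = -637/101  [EF ∥ CD ∩ FD ∥ EC]
4. C_y = -397/101  [EF ∥ CD ∩ FD ∥ EC]
   → C = (-637/101, -397/101)

C = (-637/101, -397/101)
D = (-839/101, -498/101)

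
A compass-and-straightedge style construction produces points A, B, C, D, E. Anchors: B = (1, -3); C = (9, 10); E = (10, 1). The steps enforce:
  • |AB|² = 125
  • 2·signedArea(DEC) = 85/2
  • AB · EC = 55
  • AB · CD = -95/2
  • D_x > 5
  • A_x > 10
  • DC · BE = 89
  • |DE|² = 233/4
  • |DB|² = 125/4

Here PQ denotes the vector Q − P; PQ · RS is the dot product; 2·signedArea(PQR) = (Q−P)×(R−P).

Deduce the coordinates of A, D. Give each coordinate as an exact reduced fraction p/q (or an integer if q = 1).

A = (11, -8)
D = (6, -11/2)

1. A_x = 11  [line 1·x + -9·y + -83 = 0 ∩ |AB|² = 125]
2. A_y = -8  [line 1·x + -9·y + -83 = 0 ∩ |AB|² = 125]
   → A = (11, -8)
3. D_x = 6  [AB · CD = -95/2 ∩ 2·signedArea(DEC) = 85/2]
4. D_y = -11/2  [AB · CD = -95/2 ∩ 2·signedArea(DEC) = 85/2]
   → D = (6, -11/2)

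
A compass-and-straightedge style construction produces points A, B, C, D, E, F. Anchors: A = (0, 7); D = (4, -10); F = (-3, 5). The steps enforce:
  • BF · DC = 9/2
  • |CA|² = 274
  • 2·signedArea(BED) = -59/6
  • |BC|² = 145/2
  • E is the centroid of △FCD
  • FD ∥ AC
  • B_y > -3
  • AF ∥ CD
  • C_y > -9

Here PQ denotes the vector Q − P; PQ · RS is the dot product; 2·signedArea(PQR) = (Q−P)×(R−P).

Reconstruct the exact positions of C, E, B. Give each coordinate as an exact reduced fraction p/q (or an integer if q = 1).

1. C_x = 7  [AF ∥ CD ∩ FD ∥ AC]
2. C_y = -8  [AF ∥ CD ∩ FD ∥ AC]
   → C = (7, -8)
3. E_x = 8/3  [E is the centroid of △FCD]
4. E_y = -13/3  [E is the centroid of △FCD]
   → E = (8/3, -13/3)
5. B_x = 1/2  [2·signedArea(BED) = -59/6 ∩ BF · DC = 9/2]
6. B_y = -5/2  [2·signedArea(BED) = -59/6 ∩ BF · DC = 9/2]
   → B = (1/2, -5/2)

B = (1/2, -5/2)
C = (7, -8)
E = (8/3, -13/3)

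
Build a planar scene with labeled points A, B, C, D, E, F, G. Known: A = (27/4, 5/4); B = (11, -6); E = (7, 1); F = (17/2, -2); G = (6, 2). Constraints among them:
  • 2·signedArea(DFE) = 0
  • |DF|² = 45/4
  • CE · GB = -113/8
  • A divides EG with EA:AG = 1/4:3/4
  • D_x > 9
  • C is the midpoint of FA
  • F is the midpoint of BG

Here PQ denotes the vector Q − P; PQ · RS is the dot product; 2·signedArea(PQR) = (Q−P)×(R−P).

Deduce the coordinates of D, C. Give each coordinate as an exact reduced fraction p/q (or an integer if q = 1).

1. D_x = 10  [line -3·x + -3/2·y + 45/2 = 0 ∩ |DF|² = 45/4]
2. D_y = -5  [line -3·x + -3/2·y + 45/2 = 0 ∩ |DF|² = 45/4]
   → D = (10, -5)
3. C_x = 61/8  [C is the midpoint of FA]
4. C_y = -3/8  [C is the midpoint of FA]
   → C = (61/8, -3/8)

C = (61/8, -3/8)
D = (10, -5)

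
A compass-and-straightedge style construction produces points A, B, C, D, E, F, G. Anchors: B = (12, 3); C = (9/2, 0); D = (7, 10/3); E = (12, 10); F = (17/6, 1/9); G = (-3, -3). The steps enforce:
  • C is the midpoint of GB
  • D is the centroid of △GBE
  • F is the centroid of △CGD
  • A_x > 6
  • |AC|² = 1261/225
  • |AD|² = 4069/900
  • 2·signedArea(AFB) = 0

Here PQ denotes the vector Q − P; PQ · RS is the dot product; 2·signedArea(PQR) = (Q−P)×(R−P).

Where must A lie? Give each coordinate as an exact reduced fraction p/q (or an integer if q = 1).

1. A_x = 13/2  [line -26/9·x + 55/6·y + 43/6 = 0 ∩ |AC|² = 1261/225]
2. A_y = 19/15  [line -26/9·x + 55/6·y + 43/6 = 0 ∩ |AC|² = 1261/225]
   → A = (13/2, 19/15)

A = (13/2, 19/15)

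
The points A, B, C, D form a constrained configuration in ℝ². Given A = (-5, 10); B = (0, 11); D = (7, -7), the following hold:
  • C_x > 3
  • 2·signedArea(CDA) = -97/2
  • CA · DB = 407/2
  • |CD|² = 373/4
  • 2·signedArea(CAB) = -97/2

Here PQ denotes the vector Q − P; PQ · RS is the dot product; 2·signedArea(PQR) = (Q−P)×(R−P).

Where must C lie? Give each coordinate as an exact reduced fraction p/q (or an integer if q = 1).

1. C_x = 7/2  [2·signedArea(CDA) = -97/2 ∩ CA · DB = 407/2]
2. C_y = 2  [2·signedArea(CDA) = -97/2 ∩ CA · DB = 407/2]
   → C = (7/2, 2)

C = (7/2, 2)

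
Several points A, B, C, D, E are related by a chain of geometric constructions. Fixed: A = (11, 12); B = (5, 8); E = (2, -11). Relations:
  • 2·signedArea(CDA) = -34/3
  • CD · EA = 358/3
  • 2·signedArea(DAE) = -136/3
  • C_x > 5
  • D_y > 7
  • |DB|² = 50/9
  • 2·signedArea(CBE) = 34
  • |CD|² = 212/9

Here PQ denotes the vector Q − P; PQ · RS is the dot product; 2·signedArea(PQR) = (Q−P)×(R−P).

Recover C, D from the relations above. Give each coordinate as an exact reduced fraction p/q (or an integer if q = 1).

C = (6, 3)
D = (22/3, 23/3)

1. D_x = 22/3  [line 23·x + -9·y + -299/3 = 0 ∩ |DB|² = 50/9]
2. D_y = 23/3  [line 23·x + -9·y + -299/3 = 0 ∩ |DB|² = 50/9]
   → D = (22/3, 23/3)
3. C_x = 6  [CD · EA = 358/3 ∩ 2·signedArea(CBE) = 34]
4. C_y = 3  [CD · EA = 358/3 ∩ 2·signedArea(CBE) = 34]
   → C = (6, 3)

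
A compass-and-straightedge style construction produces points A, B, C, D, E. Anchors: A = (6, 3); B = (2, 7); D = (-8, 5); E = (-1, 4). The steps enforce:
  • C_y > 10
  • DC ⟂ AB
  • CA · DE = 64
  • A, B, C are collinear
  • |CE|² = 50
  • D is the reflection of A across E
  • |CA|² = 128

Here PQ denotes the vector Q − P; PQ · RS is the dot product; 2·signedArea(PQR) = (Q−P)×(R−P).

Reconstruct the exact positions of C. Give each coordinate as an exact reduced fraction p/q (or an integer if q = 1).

C = (-2, 11)

1. C_x = -2  [A, B, C are collinear ∩ DC ⟂ AB]
2. C_y = 11  [A, B, C are collinear ∩ DC ⟂ AB]
   → C = (-2, 11)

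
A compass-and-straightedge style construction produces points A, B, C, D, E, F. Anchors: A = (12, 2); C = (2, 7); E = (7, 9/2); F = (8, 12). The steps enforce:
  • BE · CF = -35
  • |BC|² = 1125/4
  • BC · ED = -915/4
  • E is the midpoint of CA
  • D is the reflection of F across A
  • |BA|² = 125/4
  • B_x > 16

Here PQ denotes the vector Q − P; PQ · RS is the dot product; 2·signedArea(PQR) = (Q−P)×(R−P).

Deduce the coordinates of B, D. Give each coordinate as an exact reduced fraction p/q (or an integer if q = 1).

B = (17, -1/2)
D = (16, -8)

1. B_x = 17  [line -6·x + -5·y + 199/2 = 0 ∩ |BA|² = 125/4]
2. B_y = -1/2  [line -6·x + -5·y + 199/2 = 0 ∩ |BA|² = 125/4]
   → B = (17, -1/2)
3. D_x = 16  [BC · ED = -915/4 ∩ D is the reflection of F across A]
4. D_y = -8  [BC · ED = -915/4 ∩ D is the reflection of F across A]
   → D = (16, -8)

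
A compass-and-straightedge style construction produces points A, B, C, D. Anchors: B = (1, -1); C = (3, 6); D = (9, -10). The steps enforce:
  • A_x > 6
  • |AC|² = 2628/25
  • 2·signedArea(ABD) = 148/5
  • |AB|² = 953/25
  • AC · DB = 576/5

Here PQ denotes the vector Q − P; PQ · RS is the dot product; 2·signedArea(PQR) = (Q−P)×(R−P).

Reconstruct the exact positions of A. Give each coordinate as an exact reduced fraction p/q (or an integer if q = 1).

1. A_x = 33/5  [2·signedArea(ABD) = 148/5 ∩ AC · DB = 576/5]
2. A_y = -18/5  [2·signedArea(ABD) = 148/5 ∩ AC · DB = 576/5]
   → A = (33/5, -18/5)

A = (33/5, -18/5)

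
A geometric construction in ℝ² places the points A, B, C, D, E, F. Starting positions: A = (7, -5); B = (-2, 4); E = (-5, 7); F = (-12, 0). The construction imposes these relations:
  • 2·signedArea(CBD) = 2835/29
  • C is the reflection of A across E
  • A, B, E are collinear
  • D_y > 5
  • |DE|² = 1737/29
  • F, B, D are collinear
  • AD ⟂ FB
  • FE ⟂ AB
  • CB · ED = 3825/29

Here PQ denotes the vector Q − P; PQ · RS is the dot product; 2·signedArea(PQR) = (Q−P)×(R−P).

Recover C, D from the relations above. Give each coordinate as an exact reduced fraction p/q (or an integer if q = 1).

1. C_x = -17  [C is the reflection of A across E]
2. C_y = 19  [C is the reflection of A across E]
   → C = (-17, 19)
3. D_x = 77/29  [F, B, D are collinear ∩ AD ⟂ FB]
4. D_y = 170/29  [F, B, D are collinear ∩ AD ⟂ FB]
   → D = (77/29, 170/29)

C = (-17, 19)
D = (77/29, 170/29)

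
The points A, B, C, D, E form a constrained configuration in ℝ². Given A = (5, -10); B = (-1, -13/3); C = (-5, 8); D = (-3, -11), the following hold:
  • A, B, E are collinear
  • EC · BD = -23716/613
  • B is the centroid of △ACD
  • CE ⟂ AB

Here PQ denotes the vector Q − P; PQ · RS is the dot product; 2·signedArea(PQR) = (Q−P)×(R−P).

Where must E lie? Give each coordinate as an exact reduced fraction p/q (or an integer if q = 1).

1. E_x = -5683/613  [A, B, E are collinear ∩ CE ⟂ AB]
2. E_y = 2132/613  [A, B, E are collinear ∩ CE ⟂ AB]
   → E = (-5683/613, 2132/613)

E = (-5683/613, 2132/613)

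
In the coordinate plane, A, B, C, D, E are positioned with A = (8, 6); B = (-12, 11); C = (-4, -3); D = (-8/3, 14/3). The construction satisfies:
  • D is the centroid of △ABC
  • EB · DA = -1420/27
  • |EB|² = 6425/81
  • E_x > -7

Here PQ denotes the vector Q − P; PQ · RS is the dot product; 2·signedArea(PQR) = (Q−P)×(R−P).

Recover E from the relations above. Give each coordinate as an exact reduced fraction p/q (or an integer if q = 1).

E = (-56/9, 38/9)

1. E_x = -56/9  [line -32/3·x + -4/3·y + -1640/27 = 0 ∩ |EB|² = 6425/81]
2. E_y = 38/9  [line -32/3·x + -4/3·y + -1640/27 = 0 ∩ |EB|² = 6425/81]
   → E = (-56/9, 38/9)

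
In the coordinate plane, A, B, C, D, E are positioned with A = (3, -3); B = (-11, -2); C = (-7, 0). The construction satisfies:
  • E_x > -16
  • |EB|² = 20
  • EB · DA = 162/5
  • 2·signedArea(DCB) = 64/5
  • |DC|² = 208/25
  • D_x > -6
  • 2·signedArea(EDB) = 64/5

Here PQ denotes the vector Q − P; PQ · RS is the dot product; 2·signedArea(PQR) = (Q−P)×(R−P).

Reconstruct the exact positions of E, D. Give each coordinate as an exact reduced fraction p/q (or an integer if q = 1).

D = (-27/5, -12/5)
E = (-15, -4)

1. D_x = -27/5  [line 2·x + -4·y + 6/5 = 0 ∩ |DC|² = 208/25]
2. D_y = -12/5  [line 2·x + -4·y + 6/5 = 0 ∩ |DC|² = 208/25]
   → D = (-27/5, -12/5)
3. E_x = -15  [EB · DA = 162/5 ∩ 2·signedArea(EDB) = 64/5]
4. E_y = -4  [EB · DA = 162/5 ∩ 2·signedArea(EDB) = 64/5]
   → E = (-15, -4)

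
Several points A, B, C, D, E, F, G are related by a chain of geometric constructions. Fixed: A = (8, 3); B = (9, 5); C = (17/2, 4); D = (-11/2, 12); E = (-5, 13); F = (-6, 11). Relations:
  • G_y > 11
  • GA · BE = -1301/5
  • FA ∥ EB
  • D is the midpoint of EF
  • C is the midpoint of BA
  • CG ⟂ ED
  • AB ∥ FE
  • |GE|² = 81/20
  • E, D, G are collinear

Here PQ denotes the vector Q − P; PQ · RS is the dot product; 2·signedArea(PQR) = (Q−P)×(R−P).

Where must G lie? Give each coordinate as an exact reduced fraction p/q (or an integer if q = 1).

1. G_x = -59/10  [E, D, G are collinear ∩ CG ⟂ ED]
2. G_y = 56/5  [E, D, G are collinear ∩ CG ⟂ ED]
   → G = (-59/10, 56/5)

G = (-59/10, 56/5)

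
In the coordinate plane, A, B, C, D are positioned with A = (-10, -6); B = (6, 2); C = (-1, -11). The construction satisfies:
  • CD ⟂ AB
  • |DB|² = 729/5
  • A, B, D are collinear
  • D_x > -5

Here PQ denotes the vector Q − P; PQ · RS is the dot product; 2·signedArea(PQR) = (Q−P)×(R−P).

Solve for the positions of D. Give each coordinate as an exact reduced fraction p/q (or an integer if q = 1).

D = (-24/5, -17/5)

1. D_x = -24/5  [A, B, D are collinear ∩ CD ⟂ AB]
2. D_y = -17/5  [A, B, D are collinear ∩ CD ⟂ AB]
   → D = (-24/5, -17/5)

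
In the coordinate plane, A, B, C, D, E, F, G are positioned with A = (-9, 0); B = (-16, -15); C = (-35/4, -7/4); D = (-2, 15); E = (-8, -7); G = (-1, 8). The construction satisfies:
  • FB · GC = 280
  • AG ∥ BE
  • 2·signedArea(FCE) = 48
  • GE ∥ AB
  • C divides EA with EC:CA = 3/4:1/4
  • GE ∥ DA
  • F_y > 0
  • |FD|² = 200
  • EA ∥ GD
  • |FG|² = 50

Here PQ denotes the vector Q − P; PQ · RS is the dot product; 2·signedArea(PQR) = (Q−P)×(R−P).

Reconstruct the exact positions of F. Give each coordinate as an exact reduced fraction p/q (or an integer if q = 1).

1. F_x = 0  [FB · GC = 280 ∩ 2·signedArea(FCE) = 48]
2. F_y = 1  [FB · GC = 280 ∩ 2·signedArea(FCE) = 48]
   → F = (0, 1)

F = (0, 1)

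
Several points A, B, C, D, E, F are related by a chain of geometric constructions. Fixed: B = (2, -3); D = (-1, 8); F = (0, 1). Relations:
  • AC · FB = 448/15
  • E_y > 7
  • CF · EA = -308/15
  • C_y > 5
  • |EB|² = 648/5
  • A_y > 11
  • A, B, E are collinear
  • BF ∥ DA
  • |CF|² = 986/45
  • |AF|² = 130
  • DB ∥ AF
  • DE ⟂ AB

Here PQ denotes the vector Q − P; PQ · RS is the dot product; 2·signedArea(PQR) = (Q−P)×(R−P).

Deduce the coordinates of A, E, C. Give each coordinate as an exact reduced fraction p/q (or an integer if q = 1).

1. A_x = -3  [DB ∥ AF ∩ BF ∥ DA]
2. A_y = 12  [DB ∥ AF ∩ BF ∥ DA]
   → A = (-3, 12)
3. E_x = -8/5  [A, B, E are collinear ∩ DE ⟂ AB]
4. E_y = 39/5  [A, B, E are collinear ∩ DE ⟂ AB]
   → E = (-8/5, 39/5)
5. C_x = -13/15  [CF · EA = -308/15 ∩ AC · FB = 448/15]
6. C_y = 28/5  [CF · EA = -308/15 ∩ AC · FB = 448/15]
   → C = (-13/15, 28/5)

A = (-3, 12)
C = (-13/15, 28/5)
E = (-8/5, 39/5)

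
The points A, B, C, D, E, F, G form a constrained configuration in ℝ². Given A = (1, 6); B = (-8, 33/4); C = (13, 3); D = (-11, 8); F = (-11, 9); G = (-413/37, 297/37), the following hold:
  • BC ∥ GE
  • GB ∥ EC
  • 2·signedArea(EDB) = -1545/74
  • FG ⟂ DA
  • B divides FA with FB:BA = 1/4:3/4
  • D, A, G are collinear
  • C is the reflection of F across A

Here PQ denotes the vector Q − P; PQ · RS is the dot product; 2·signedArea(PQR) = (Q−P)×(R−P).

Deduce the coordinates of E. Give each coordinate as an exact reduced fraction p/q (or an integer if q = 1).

E = (364/37, 411/148)

1. E_x = 364/37  [GB ∥ EC ∩ BC ∥ GE]
2. E_y = 411/148  [GB ∥ EC ∩ BC ∥ GE]
   → E = (364/37, 411/148)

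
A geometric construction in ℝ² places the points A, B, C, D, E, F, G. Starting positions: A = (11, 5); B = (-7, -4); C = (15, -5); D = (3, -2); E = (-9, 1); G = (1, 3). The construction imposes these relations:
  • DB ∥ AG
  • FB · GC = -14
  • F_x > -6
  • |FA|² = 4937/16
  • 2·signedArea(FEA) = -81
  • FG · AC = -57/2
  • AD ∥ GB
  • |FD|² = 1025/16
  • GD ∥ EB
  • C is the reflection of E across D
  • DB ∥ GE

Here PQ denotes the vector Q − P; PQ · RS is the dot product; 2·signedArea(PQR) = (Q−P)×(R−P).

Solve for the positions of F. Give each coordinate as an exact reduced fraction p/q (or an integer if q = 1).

F = (-5, -9/4)

1. F_x = -5  [FB · GC = -14 ∩ FG · AC = -57/2]
2. F_y = -9/4  [FB · GC = -14 ∩ FG · AC = -57/2]
   → F = (-5, -9/4)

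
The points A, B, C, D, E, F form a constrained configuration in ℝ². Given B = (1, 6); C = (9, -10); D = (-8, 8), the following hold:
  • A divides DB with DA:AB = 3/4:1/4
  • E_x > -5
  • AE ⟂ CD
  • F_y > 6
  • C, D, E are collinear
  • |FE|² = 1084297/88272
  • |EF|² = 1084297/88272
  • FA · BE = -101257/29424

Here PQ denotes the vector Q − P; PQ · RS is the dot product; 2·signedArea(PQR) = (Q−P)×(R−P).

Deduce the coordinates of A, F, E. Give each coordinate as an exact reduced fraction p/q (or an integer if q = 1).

1. A_x = -5/4  [A divides DB with DA:AB = 3/4:1/4]
2. A_y = 13/2  [A divides DB with DA:AB = 3/4:1/4]
   → A = (-5/4, 13/2)
3. E_x = -9977/2452  [C, D, E are collinear ∩ AE ⟂ CD]
4. E_y = 4705/1226  [C, D, E are collinear ∩ AE ⟂ CD]
   → E = (-9977/2452, 4705/1226)
5. F_x = -2  [line 12429/2452·x + 2651/1226·y + -15733/3678 = 0 ∩ |FE|² = 1084297/88272]
6. F_y = 20/3  [line 12429/2452·x + 2651/1226·y + -15733/3678 = 0 ∩ |FE|² = 1084297/88272]
   → F = (-2, 20/3)

A = (-5/4, 13/2)
E = (-9977/2452, 4705/1226)
F = (-2, 20/3)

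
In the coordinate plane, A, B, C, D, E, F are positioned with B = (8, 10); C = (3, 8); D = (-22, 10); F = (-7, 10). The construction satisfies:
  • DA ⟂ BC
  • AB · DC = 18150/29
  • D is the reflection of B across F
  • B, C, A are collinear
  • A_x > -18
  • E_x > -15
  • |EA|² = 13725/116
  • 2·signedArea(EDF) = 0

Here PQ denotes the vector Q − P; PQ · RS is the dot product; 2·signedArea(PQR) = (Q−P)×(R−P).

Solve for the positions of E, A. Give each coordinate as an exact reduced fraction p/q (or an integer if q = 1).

1. E_y = 10  [2·signedArea(EDF) = 0]
2. A_x = -518/29  [B, C, A are collinear ∩ DA ⟂ BC]
3. A_y = -10/29  [B, C, A are collinear ∩ DA ⟂ BC]
   → A = (-518/29, -10/29)
4. E_x = -29/2  [|EA|² = 13725/116]
   → E = (-29/2, 10)

A = (-518/29, -10/29)
E = (-29/2, 10)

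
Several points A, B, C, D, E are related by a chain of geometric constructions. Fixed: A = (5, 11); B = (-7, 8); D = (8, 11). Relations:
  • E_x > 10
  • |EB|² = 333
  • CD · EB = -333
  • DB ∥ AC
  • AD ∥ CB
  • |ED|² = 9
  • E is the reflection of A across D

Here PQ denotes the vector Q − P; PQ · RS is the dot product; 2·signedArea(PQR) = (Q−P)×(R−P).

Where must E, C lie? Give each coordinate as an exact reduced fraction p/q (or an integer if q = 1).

1. E_x = 11  [E is the reflection of A across D]
2. E_y = 11  [E is the reflection of A across D]
   → E = (11, 11)
3. C_x = -10  [AD ∥ CB ∩ DB ∥ AC]
4. C_y = 8  [AD ∥ CB ∩ DB ∥ AC]
   → C = (-10, 8)

C = (-10, 8)
E = (11, 11)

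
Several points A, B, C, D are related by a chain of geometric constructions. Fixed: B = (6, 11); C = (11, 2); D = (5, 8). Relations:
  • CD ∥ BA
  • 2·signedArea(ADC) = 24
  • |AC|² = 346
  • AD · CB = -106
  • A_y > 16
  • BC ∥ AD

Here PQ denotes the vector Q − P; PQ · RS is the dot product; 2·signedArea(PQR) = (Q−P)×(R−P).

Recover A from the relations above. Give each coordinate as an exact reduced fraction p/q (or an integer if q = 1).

1. A_x = 0  [BC ∥ AD ∩ CD ∥ BA]
2. A_y = 17  [BC ∥ AD ∩ CD ∥ BA]
   → A = (0, 17)

A = (0, 17)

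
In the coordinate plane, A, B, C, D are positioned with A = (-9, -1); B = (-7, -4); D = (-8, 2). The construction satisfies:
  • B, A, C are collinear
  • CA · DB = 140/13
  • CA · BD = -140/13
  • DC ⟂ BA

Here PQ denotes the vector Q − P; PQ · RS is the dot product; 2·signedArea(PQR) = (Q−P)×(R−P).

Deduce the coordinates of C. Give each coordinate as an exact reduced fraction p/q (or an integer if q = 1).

1. C_x = -131/13  [B, A, C are collinear ∩ DC ⟂ BA]
2. C_y = 8/13  [B, A, C are collinear ∩ DC ⟂ BA]
   → C = (-131/13, 8/13)

C = (-131/13, 8/13)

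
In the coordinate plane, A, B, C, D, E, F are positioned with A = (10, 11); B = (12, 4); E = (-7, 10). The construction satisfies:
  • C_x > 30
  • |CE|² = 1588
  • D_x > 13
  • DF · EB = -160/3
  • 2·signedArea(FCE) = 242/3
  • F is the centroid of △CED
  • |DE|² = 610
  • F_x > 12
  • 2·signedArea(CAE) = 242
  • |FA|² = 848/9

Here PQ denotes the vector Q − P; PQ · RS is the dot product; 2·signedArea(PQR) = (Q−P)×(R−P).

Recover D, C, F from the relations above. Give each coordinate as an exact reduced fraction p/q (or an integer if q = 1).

1. C_x = 31  [line 1·x + -17·y + -65 = 0 ∩ |CE|² = 1588]
2. C_y = -2  [line 1·x + -17·y + -65 = 0 ∩ |CE|² = 1588]
   → C = (31, -2)
3. F_x = 38/3  [line -12·x + -38·y + 646/3 = 0 ∩ |FA|² = 848/9]
4. F_y = 5/3  [line -12·x + -38·y + 646/3 = 0 ∩ |FA|² = 848/9]
   → F = (38/3, 5/3)
5. D_x = 14  [DF · EB = -160/3 ∩ F is the centroid of △CED]
6. D_y = -3  [DF · EB = -160/3 ∩ F is the centroid of △CED]
   → D = (14, -3)

C = (31, -2)
D = (14, -3)
F = (38/3, 5/3)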